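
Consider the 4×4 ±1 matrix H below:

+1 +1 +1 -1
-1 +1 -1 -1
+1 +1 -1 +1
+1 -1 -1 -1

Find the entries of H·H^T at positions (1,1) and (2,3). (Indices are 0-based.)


Row 1 of H: [-1, 1, -1, -1].
Row 2 of H: [1, 1, -1, 1].
Row 3 of H: [1, -1, -1, -1].
(H·H^T)[1][1] = Σ_j H[1][j]·H[1][j] = (-1)² + (1)² + (-1)² + (-1)² = 1 + 1 + 1 + 1 = 4.
(H·H^T)[2][3] = Σ_j H[2][j]·H[3][j] = (1)·(1) + (1)·(-1) + (-1)·(-1) + (1)·(-1) = 1 + -1 + 1 + -1 = 0.
So rows 2 and 3 are orthogonal; the diagonal entry equals n = 4.

(1,1) entry = 4; (2,3) entry = 0.


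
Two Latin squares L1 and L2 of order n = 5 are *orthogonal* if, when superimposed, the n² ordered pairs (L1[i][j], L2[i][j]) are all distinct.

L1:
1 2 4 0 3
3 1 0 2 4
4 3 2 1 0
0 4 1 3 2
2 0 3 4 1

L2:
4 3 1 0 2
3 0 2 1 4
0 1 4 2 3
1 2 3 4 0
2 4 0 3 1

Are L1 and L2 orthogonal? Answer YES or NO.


Form the n² = 25 superimposed pairs (L1[i][j], L2[i][j]), row by row (rows and columns indexed from 0):
row 0: (1,4) (2,3) (4,1) (0,0) (3,2)
row 1: (3,3) (1,0) (0,2) (2,1) (4,4)
row 2: (4,0) (3,1) (2,4) (1,2) (0,3)
row 3: (0,1) (4,2) (1,3) (3,4) (2,0)
row 4: (2,2) (0,4) (3,0) (4,3) (1,1)
Orthogonality requires all 25 pairs distinct.
Check by first coordinate: for each symbol s of L1, list the L2 entries in the n cells where L1 = s; they must all differ.
  L1 = 0: L2 entries (in reading order) 0, 2, 3, 1, 4 — all 5 distinct ✓
  L1 = 1: L2 entries (in reading order) 4, 0, 2, 3, 1 — all 5 distinct ✓
  L1 = 2: L2 entries (in reading order) 3, 1, 4, 0, 2 — all 5 distinct ✓
  L1 = 3: L2 entries (in reading order) 2, 3, 1, 4, 0 — all 5 distinct ✓
  L1 = 4: L2 entries (in reading order) 1, 4, 0, 2, 3 — all 5 distinct ✓
Every symbol of L1 meets every symbol of L2 exactly once, so all 25 pairs are distinct (25 of 25).
Conclusion: YES.

YES


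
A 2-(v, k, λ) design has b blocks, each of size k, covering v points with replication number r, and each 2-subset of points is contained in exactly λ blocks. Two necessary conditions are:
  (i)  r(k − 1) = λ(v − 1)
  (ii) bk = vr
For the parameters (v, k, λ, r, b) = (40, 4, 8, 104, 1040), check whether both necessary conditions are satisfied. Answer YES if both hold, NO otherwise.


Condition (i): r(k − 1) = 104·3 = 312; λ(v − 1) = 8·39 = 312. Match? YES.
Condition (ii): bk = 1040·4 = 4160; vr = 40·104 = 4160. Match? YES.
Both conditions hold? YES.

YES


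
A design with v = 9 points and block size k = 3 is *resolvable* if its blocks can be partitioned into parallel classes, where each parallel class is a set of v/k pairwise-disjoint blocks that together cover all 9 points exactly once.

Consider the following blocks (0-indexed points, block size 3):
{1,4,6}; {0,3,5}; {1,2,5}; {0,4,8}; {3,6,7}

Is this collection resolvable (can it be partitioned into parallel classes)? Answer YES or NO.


v = 9, block size k = 3, number of blocks = 5.
For resolvability, blocks must partition into parallel classes of size v/k = 3.
Total blocks must therefore be a multiple of 3: 5 = 3·1 + 2 ⇒ not divisible ✗.
Resolvable? NO.

NO


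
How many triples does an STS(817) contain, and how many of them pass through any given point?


An STS(v) is a 2-(v, 3, 1) BIBD: block size k = 3, λ = 1.
Replication: r(k − 1) = λ(v − 1) ⇒ r·2 = 817 − 1 = 816 ⇒ r = 408.
Block count: b = v(v − 1)/6 = 817·816/6 = 666672/6 = 111112.

r = 408, b = 111112.


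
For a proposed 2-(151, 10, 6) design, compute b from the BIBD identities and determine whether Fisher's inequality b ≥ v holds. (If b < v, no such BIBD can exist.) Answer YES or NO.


b = λv(v − 1)/(k(k − 1)) = 6·151·150/(10·9) = 135900/90 = 1510.
Compare with v = 151: b ≥ v, so Fisher's inequality holds.

YES


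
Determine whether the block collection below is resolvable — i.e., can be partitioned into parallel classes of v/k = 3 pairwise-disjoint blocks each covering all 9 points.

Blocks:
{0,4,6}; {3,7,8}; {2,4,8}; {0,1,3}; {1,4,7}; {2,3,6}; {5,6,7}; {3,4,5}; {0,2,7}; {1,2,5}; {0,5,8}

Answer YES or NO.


v = 9, block size k = 3, number of blocks = 11.
For resolvability, blocks must partition into parallel classes of size v/k = 3.
Total blocks must therefore be a multiple of 3: 11 = 3·3 + 2 ⇒ not divisible ✗.
Resolvable? NO.

NO


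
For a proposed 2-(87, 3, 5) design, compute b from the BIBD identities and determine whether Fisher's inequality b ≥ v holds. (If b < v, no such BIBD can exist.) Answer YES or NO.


r = λ(v − 1)/(k − 1) = 5·86/2 = 215.
b = vr/k = 87·215/3 = 6235.
Fisher's inequality: b ≥ v ⇔ 6235 ≥ 87? YES.

YES


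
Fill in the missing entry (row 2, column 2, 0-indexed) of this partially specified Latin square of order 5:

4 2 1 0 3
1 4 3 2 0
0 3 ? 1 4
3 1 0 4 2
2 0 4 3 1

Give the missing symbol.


Row 2 contains symbols [0, 1, 3, 4] — missing [2].
Column 2 contains symbols [0, 1, 3, 4] — missing [2].
The missing symbol must appear in both missing sets; intersection = [2].
Therefore the hidden value is 2.

Missing value = 2.


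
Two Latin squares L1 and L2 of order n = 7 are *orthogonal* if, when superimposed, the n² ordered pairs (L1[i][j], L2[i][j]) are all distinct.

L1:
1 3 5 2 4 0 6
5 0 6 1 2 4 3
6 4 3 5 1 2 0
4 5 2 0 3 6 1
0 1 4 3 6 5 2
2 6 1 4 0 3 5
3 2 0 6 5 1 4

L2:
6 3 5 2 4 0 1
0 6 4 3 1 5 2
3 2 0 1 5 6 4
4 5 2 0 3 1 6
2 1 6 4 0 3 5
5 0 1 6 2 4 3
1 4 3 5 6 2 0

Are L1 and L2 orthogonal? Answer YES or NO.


Form the n² = 49 superimposed pairs (L1[i][j], L2[i][j]), row by row (rows and columns indexed from 0):
row 0: (1,6) (3,3) (5,5) (2,2) (4,4) (0,0) (6,1)
row 1: (5,0) (0,6) (6,4) (1,3) (2,1) (4,5) (3,2)
row 2: (6,3) (4,2) (3,0) (5,1) (1,5) (2,6) (0,4)
row 3: (4,4) (5,5) (2,2) (0,0) (3,3) (6,1) (1,6)
row 4: (0,2) (1,1) (4,6) (3,4) (6,0) (5,3) (2,5)
row 5: (2,5) (6,0) (1,1) (4,6) (0,2) (3,4) (5,3)
row 6: (3,1) (2,4) (0,3) (6,5) (5,6) (1,2) (4,0)
Orthogonality requires all 49 pairs distinct.
But the pair (4,4) repeats: cell (0,4) has L1 = 4, L2 = 4, and cell (3,0) has L1 = 4, L2 = 4.
A repeated pair means some other pair never occurs (only 35 distinct pairs out of 49), so the squares are not orthogonal.
Conclusion: NO.

NO


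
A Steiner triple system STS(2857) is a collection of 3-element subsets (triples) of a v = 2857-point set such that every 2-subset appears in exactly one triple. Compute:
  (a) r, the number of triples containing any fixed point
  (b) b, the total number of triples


An STS(v) is a 2-(v, 3, 1) BIBD: block size k = 3, λ = 1.
Replication: r(k − 1) = λ(v − 1) ⇒ r·2 = 2857 − 1 = 2856 ⇒ r = 1428.
Block count: bk = vr ⇒ b·3 = 2857·1428 = 4079796 ⇒ b = 1359932.

r = 1428, b = 1359932.


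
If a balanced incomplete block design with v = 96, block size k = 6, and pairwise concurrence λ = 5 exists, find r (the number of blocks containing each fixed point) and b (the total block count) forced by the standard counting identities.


Any 2-(v, k, λ) BIBD satisfies two necessary conditions:
  (i)  Each point sits in r blocks, and counting incidences through any fixed point gives r(k − 1) = λ(v − 1), so r = λ(v − 1)/(k − 1).
  (ii) Total incidences bk = vr, so b = vr/k.
Step 1: r = λ(v − 1)/(k − 1) = 5·(96 − 1)/(6 − 1) = 5·95/5 = 475/5 = 95.
Step 2: b = vr/k = 96·95/6 = 9120/6 = 1520.
Check integrality: r = 95 ∈ Z ✓, b = 1520 ∈ Z ✓.
(These identities are necessary conditions: they determine r and b for any design with these parameters, but do not by themselves prove that one exists.)

r = 95, b = 1520.


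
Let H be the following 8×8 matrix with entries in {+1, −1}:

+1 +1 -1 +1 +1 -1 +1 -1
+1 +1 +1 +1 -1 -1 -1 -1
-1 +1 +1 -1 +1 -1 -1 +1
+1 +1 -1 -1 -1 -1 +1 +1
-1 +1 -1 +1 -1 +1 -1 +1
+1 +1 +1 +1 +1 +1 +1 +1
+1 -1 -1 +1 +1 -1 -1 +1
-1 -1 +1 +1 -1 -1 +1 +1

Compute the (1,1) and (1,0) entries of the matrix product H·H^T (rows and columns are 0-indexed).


Row 0 of H: [1, 1, -1, 1, 1, -1, 1, -1].
Row 1 of H: [1, 1, 1, 1, -1, -1, -1, -1].
(H·H^T)[1][1] = Σ_j H[1][j]·H[1][j] = (1)² + (1)² + (1)² + (1)² + (-1)² + (-1)² + (-1)² + (-1)² = 1 + 1 + 1 + 1 + 1 + 1 + 1 + 1 = 8.
(H·H^T)[1][0] = Σ_j H[1][j]·H[0][j] = (1)·(1) + (1)·(1) + (1)·(-1) + (1)·(1) + (-1)·(1) + (-1)·(-1) + (-1)·(1) + (-1)·(-1) = 1 + 1 + -1 + 1 + -1 + 1 + -1 + 1 = 2.
Rows 1 and 0 are not orthogonal (dot product = 2 ≠ 0), so H is not a Hadamard matrix.

(1,1) entry = 8; (1,0) entry = 2.


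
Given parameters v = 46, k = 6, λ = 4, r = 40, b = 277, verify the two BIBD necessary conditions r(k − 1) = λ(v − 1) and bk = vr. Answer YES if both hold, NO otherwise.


Condition (i): r(k − 1) = 40·5 = 200; λ(v − 1) = 4·45 = 180. Match? NO.
Condition (ii): bk = 277·6 = 1662; vr = 46·40 = 1840. Match? NO.
Both conditions hold? NO.

NO


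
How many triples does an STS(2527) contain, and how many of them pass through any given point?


An STS(v) is a 2-(v, 3, 1) BIBD: block size k = 3, λ = 1.
Replication: r(k − 1) = λ(v − 1) ⇒ r·2 = 2527 − 1 = 2526 ⇒ r = 1263.
Block count: b = v(v − 1)/6 = 2527·2526/6 = 6383202/6 = 1063867.

r = 1263, b = 1063867.


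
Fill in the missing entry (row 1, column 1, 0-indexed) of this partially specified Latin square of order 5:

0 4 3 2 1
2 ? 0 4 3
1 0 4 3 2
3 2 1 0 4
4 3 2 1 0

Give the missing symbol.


Row 1 contains symbols [0, 2, 3, 4] — missing [1].
Column 1 contains symbols [0, 2, 3, 4] — missing [1].
The missing symbol must appear in both missing sets; intersection = [1].
Therefore the hidden value is 1.

Missing value = 1.


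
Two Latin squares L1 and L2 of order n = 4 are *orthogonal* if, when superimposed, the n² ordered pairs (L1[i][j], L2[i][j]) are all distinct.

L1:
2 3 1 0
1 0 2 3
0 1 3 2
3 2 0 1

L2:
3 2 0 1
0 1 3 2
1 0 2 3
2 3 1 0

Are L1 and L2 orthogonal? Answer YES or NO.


Form the n² = 16 superimposed pairs (L1[i][j], L2[i][j]), row by row (rows and columns indexed from 0):
row 0: (2,3) (3,2) (1,0) (0,1)
row 1: (1,0) (0,1) (2,3) (3,2)
row 2: (0,1) (1,0) (3,2) (2,3)
row 3: (3,2) (2,3) (0,1) (1,0)
Orthogonality requires all 16 pairs distinct.
But the pair (1,0) repeats: cell (0,2) has L1 = 1, L2 = 0, and cell (1,0) has L1 = 1, L2 = 0.
A repeated pair means some other pair never occurs (only 4 distinct pairs out of 16), so the squares are not orthogonal.
Conclusion: NO.

NO


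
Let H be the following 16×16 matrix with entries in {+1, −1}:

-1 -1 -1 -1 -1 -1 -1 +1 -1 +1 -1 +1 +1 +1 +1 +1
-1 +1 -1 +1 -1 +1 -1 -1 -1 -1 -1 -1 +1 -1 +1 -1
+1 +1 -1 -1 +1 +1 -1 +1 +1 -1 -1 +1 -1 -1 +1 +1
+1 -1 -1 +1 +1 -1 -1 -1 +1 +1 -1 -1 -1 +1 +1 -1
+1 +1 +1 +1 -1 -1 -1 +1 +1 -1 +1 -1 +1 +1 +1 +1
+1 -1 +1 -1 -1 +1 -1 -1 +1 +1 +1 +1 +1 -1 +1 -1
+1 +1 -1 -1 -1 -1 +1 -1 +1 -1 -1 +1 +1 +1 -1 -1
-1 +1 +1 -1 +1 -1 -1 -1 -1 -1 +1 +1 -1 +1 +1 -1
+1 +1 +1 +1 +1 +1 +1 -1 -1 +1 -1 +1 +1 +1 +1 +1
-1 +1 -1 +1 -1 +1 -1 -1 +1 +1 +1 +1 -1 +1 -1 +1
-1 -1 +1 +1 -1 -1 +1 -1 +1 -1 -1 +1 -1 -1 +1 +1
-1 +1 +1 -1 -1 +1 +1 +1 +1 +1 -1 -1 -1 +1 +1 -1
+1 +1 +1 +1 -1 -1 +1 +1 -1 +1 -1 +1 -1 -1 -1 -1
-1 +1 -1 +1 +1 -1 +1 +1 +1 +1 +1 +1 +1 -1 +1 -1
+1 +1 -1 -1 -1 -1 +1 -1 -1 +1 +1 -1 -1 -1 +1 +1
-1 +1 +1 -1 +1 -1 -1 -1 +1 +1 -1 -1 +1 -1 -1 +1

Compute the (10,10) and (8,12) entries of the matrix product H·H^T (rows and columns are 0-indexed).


Row 8 of H: [1, 1, 1, 1, 1, 1, 1, -1, -1, 1, -1, 1, 1, 1, 1, 1].
Row 10 of H: [-1, -1, 1, 1, -1, -1, 1, -1, 1, -1, -1, 1, -1, -1, 1, 1].
Row 12 of H: [1, 1, 1, 1, -1, -1, 1, 1, -1, 1, -1, 1, -1, -1, -1, -1].
(H·H^T)[10][10] = Σ_j H[10][j]·H[10][j] = (-1)² + (-1)² + (1)² + (1)² + (-1)² + (-1)² + (1)² + (-1)² + (1)² + (-1)² + (-1)² + (1)² + (-1)² + (-1)² + (1)² + (1)² = 1 + 1 + 1 + 1 + 1 + 1 + 1 + 1 + 1 + 1 + 1 + 1 + 1 + 1 + 1 + 1 = 16.
(H·H^T)[8][12] = Σ_j H[8][j]·H[12][j] = (1)·(1) + (1)·(1) + (1)·(1) + (1)·(1) + (1)·(-1) + (1)·(-1) + (1)·(1) + (-1)·(1) + (-1)·(-1) + (1)·(1) + (-1)·(-1) + (1)·(1) + (1)·(-1) + (1)·(-1) + (1)·(-1) + (1)·(-1) = 1 + 1 + 1 + 1 + -1 + -1 + 1 + -1 + 1 + 1 + 1 + 1 + -1 + -1 + -1 + -1 = 2.
Rows 8 and 12 are not orthogonal (dot product = 2 ≠ 0), so H is not a Hadamard matrix.

(10,10) entry = 16; (8,12) entry = 2.


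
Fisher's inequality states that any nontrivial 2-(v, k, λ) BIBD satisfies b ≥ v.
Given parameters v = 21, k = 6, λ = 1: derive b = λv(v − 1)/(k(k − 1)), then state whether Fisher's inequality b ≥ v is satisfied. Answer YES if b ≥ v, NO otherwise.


b = λv(v − 1)/(k(k − 1)) = 1·21·20/(6·5) = 420/30 = 14.
Compare with v = 21: b < v, so Fisher's inequality fails.

NO


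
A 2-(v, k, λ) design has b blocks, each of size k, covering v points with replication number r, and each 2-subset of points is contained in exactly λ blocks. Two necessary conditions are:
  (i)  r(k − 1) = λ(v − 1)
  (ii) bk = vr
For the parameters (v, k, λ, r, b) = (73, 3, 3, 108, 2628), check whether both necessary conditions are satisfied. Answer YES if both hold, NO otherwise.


Condition (i): r(k − 1) = 108·2 = 216; λ(v − 1) = 3·72 = 216. Match? YES.
Condition (ii): bk = 2628·3 = 7884; vr = 73·108 = 7884. Match? YES.
Both conditions hold? YES.

YES


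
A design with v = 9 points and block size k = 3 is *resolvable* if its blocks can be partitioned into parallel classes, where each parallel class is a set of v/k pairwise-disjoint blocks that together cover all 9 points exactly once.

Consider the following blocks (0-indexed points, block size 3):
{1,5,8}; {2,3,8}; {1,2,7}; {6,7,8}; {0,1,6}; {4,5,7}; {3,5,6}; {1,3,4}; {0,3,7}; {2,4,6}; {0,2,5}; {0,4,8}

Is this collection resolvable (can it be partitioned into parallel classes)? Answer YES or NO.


v = 9, block size k = 3, number of blocks = 12.
For resolvability, blocks must partition into parallel classes of size v/k = 3.
Total blocks must therefore be a multiple of 3: 12 = 3·4 + 0 ⇒ divisible ✓.
Greedy packing gives 4 candidate class(es). Each should be a full parallel class (size 3, covers all 9 points).
  Class 1 (3 blocks): {1,5,8}; {0,3,7}; {2,4,6}. Points covered: [0, 1, 2, 3, 4, 5, 6, 7, 8].
  Class 2 (3 blocks): {2,3,8}; {0,1,6}; {4,5,7}. Points covered: [0, 1, 2, 3, 4, 5, 6, 7, 8].
  Class 3 (3 blocks): {1,2,7}; {3,5,6}; {0,4,8}. Points covered: [0, 1, 2, 3, 4, 5, 6, 7, 8].
  Class 4 (3 blocks): {6,7,8}; {1,3,4}; {0,2,5}. Points covered: [0, 1, 2, 3, 4, 5, 6, 7, 8].
All classes full (size 3)? YES. All classes cover every point? YES.
Resolvable? YES.

YES


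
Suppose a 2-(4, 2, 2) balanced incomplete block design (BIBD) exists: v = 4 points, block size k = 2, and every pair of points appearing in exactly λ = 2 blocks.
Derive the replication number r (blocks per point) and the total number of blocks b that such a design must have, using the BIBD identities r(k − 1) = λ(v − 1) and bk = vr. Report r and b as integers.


Any 2-(v, k, λ) BIBD satisfies two necessary conditions:
  (i)  Each point sits in r blocks, and counting incidences through any fixed point gives r(k − 1) = λ(v − 1), so r = λ(v − 1)/(k − 1).
  (ii) Total incidences bk = vr, so b = vr/k.
Step 1: r = λ(v − 1)/(k − 1) = 2·(4 − 1)/(2 − 1) = 2·3/1 = 6/1 = 6.
Step 2: b = vr/k = 4·6/2 = 24/2 = 12.
Check integrality: r = 6 ∈ Z ✓, b = 12 ∈ Z ✓.
(These identities are necessary conditions: they determine r and b for any design with these parameters, but do not by themselves prove that one exists.)

r = 6, b = 12.


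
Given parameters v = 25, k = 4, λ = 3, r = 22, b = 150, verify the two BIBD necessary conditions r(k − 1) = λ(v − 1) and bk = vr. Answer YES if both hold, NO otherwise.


Condition (i): r(k − 1) = 22·3 = 66; λ(v − 1) = 3·24 = 72. Match? NO.
Condition (ii): bk = 150·4 = 600; vr = 25·22 = 550. Match? NO.
Both conditions hold? NO.

NO


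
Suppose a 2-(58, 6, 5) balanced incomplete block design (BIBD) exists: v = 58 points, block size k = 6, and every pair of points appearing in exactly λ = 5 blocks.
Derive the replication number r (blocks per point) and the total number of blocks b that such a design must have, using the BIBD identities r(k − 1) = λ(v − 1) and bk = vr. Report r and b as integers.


Any 2-(v, k, λ) BIBD satisfies two necessary conditions:
  (i)  Each point sits in r blocks, and counting incidences through any fixed point gives r(k − 1) = λ(v − 1), so r = λ(v − 1)/(k − 1).
  (ii) Total incidences bk = vr, so b = vr/k.
Step 1: r = λ(v − 1)/(k − 1) = 5·(58 − 1)/(6 − 1) = 5·57/5 = 285/5 = 57.
Step 2: b = vr/k = 58·57/6 = 3306/6 = 551.
Check integrality: r = 57 ∈ Z ✓, b = 551 ∈ Z ✓.
(These identities are necessary conditions: they determine r and b for any design with these parameters, but do not by themselves prove that one exists.)

r = 57, b = 551.


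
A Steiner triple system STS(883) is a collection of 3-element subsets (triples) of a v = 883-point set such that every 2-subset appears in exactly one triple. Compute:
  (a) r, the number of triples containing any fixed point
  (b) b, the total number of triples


An STS(v) is a 2-(v, 3, 1) BIBD: block size k = 3, λ = 1.
Replication: r(k − 1) = λ(v − 1) ⇒ r·2 = 883 − 1 = 882 ⇒ r = 441.
Block count: bk = vr ⇒ b·3 = 883·441 = 389403 ⇒ b = 129801.
(Check via b = v(v − 1)/6 = 883·882/6 = 778806/6 = 129801.)

r = 441, b = 129801.


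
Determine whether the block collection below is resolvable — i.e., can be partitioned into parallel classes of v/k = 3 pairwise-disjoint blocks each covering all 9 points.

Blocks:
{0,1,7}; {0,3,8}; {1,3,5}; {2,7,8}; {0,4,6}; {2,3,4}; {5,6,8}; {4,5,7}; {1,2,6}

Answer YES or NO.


v = 9, block size k = 3, number of blocks = 9.
For resolvability, blocks must partition into parallel classes of size v/k = 3.
Total blocks must therefore be a multiple of 3: 9 = 3·3 + 0 ⇒ divisible ✓.
Greedy packing gives 3 candidate class(es). Each should be a full parallel class (size 3, covers all 9 points).
  Class 1 (3 blocks): {0,1,7}; {2,3,4}; {5,6,8}. Points covered: [0, 1, 2, 3, 4, 5, 6, 7, 8].
  Class 2 (3 blocks): {0,3,8}; {4,5,7}; {1,2,6}. Points covered: [0, 1, 2, 3, 4, 5, 6, 7, 8].
  Class 3 (3 blocks): {1,3,5}; {2,7,8}; {0,4,6}. Points covered: [0, 1, 2, 3, 4, 5, 6, 7, 8].
All classes full (size 3)? YES. All classes cover every point? YES.
Resolvable? YES.

YES


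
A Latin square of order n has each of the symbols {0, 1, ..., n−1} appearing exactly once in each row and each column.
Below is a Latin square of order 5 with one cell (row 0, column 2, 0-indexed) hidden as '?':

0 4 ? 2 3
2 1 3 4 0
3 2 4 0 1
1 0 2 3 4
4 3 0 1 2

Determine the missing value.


Row 0 contains symbols [0, 2, 3, 4] — missing [1].
Column 2 contains symbols [0, 2, 3, 4] — missing [1].
The missing symbol must appear in both missing sets; intersection = [1].
Therefore the hidden value is 1.

Missing value = 1.


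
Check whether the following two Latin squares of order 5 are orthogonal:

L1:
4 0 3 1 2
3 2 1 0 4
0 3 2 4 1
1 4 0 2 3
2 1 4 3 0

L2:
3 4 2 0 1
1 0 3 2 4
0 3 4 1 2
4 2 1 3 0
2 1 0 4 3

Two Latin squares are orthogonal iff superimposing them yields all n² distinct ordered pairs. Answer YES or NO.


Form the n² = 25 superimposed pairs (L1[i][j], L2[i][j]), row by row (rows and columns indexed from 0):
row 0: (4,3) (0,4) (3,2) (1,0) (2,1)
row 1: (3,1) (2,0) (1,3) (0,2) (4,4)
row 2: (0,0) (3,3) (2,4) (4,1) (1,2)
row 3: (1,4) (4,2) (0,1) (2,3) (3,0)
row 4: (2,2) (1,1) (4,0) (3,4) (0,3)
Orthogonality requires all 25 pairs distinct.
Check by first coordinate: for each symbol s of L1, list the L2 entries in the n cells where L1 = s; they must all differ.
  L1 = 0: L2 entries (in reading order) 4, 2, 0, 1, 3 — all 5 distinct ✓
  L1 = 1: L2 entries (in reading order) 0, 3, 2, 4, 1 — all 5 distinct ✓
  L1 = 2: L2 entries (in reading order) 1, 0, 4, 3, 2 — all 5 distinct ✓
  L1 = 3: L2 entries (in reading order) 2, 1, 3, 0, 4 — all 5 distinct ✓
  L1 = 4: L2 entries (in reading order) 3, 4, 1, 2, 0 — all 5 distinct ✓
Every symbol of L1 meets every symbol of L2 exactly once, so all 25 pairs are distinct (25 of 25).
Conclusion: YES.

YES


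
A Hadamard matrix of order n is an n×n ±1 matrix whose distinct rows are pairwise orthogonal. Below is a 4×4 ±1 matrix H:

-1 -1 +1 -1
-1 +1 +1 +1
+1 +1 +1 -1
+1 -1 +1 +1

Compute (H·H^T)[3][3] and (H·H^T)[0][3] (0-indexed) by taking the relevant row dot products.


Row 0 of H: [-1, -1, 1, -1].
Row 3 of H: [1, -1, 1, 1].
(H·H^T)[3][3] = Σ_j H[3][j]·H[3][j] = (1)² + (-1)² + (1)² + (1)² = 1 + 1 + 1 + 1 = 4.
(H·H^T)[0][3] = Σ_j H[0][j]·H[3][j] = (-1)·(1) + (-1)·(-1) + (1)·(1) + (-1)·(1) = -1 + 1 + 1 + -1 = 0.
So rows 0 and 3 are orthogonal; the diagonal entry equals n = 4.

(3,3) entry = 4; (0,3) entry = 0.


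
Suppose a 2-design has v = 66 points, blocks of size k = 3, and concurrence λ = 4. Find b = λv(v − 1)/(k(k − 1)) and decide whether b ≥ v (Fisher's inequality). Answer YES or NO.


r = λ(v − 1)/(k − 1) = 4·65/2 = 130.
b = vr/k = 66·130/3 = 2860.
Fisher's inequality: b ≥ v ⇔ 2860 ≥ 66? YES.

YES


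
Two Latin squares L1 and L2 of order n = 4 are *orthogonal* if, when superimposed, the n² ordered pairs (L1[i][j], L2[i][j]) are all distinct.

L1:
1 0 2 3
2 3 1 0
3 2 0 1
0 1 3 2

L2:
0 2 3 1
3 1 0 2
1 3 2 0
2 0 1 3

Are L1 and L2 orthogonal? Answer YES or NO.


Form the n² = 16 superimposed pairs (L1[i][j], L2[i][j]), row by row (rows and columns indexed from 0):
row 0: (1,0) (0,2) (2,3) (3,1)
row 1: (2,3) (3,1) (1,0) (0,2)
row 2: (3,1) (2,3) (0,2) (1,0)
row 3: (0,2) (1,0) (3,1) (2,3)
Orthogonality requires all 16 pairs distinct.
But the pair (2,3) repeats: cell (0,2) has L1 = 2, L2 = 3, and cell (1,0) has L1 = 2, L2 = 3.
A repeated pair means some other pair never occurs (only 4 distinct pairs out of 16), so the squares are not orthogonal.
Conclusion: NO.

NO


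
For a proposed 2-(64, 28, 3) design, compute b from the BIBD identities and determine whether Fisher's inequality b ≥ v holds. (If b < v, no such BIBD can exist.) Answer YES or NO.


b = λv(v − 1)/(k(k − 1)) = 3·64·63/(28·27) = 12096/756 = 16.
Compare with v = 64: b < v, so Fisher's inequality fails.

NO


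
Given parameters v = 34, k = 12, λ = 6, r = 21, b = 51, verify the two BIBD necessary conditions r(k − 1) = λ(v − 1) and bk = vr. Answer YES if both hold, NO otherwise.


Condition (i): r(k − 1) = 21·11 = 231; λ(v − 1) = 6·33 = 198. Match? NO.
Condition (ii): bk = 51·12 = 612; vr = 34·21 = 714. Match? NO.
Both conditions hold? NO.

NO


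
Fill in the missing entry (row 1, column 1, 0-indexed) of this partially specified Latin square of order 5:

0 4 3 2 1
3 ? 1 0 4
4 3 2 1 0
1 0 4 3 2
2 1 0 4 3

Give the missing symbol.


Row 1 contains symbols [0, 1, 3, 4] — missing [2].
Column 1 contains symbols [0, 1, 3, 4] — missing [2].
The missing symbol must appear in both missing sets; intersection = [2].
Therefore the hidden value is 2.

Missing value = 2.


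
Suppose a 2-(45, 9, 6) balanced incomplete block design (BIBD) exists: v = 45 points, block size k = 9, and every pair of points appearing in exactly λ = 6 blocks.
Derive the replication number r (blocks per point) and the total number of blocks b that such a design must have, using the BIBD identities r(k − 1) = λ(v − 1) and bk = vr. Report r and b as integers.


Any 2-(v, k, λ) BIBD satisfies two necessary conditions:
  (i)  Each point sits in r blocks, and counting incidences through any fixed point gives r(k − 1) = λ(v − 1), so r = λ(v − 1)/(k − 1).
  (ii) Total incidences bk = vr, so b = vr/k.
Step 1: r = λ(v − 1)/(k − 1) = 6·(45 − 1)/(9 − 1) = 6·44/8 = 264/8 = 33.
Step 2: b = vr/k = 45·33/9 = 1485/9 = 165.
Check integrality: r = 33 ∈ Z ✓, b = 165 ∈ Z ✓.
(These identities are necessary conditions: they determine r and b for any design with these parameters, but do not by themselves prove that one exists.)

r = 33, b = 165.


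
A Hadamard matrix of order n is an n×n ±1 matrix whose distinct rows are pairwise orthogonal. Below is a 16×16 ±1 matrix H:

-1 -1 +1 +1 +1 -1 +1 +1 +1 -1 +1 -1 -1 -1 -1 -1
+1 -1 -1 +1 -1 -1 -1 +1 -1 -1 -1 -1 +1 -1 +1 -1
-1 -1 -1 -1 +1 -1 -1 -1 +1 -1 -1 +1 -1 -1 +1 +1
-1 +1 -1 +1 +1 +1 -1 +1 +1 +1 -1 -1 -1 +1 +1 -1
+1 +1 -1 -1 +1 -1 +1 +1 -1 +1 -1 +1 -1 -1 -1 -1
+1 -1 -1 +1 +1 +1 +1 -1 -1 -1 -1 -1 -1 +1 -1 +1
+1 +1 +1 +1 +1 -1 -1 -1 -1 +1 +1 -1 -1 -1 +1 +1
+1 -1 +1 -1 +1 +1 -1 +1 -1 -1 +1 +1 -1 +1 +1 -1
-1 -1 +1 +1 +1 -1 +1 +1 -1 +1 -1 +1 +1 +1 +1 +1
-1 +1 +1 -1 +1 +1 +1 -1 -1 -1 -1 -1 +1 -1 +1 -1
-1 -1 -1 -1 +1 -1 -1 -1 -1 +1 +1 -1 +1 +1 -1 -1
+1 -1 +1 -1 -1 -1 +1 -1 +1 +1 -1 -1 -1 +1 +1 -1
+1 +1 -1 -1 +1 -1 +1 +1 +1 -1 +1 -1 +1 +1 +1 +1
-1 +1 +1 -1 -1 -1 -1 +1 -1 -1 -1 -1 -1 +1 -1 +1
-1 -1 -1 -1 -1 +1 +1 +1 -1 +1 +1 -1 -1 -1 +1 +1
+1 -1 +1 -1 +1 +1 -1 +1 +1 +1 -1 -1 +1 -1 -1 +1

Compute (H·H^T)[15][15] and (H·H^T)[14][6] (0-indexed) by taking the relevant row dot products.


Row 6 of H: [1, 1, 1, 1, 1, -1, -1, -1, -1, 1, 1, -1, -1, -1, 1, 1].
Row 14 of H: [-1, -1, -1, -1, -1, 1, 1, 1, -1, 1, 1, -1, -1, -1, 1, 1].
Row 15 of H: [1, -1, 1, -1, 1, 1, -1, 1, 1, 1, -1, -1, 1, -1, -1, 1].
(H·H^T)[15][15] = Σ_j H[15][j]·H[15][j] = (1)² + (-1)² + (1)² + (-1)² + (1)² + (1)² + (-1)² + (1)² + (1)² + (1)² + (-1)² + (-1)² + (1)² + (-1)² + (-1)² + (1)² = 1 + 1 + 1 + 1 + 1 + 1 + 1 + 1 + 1 + 1 + 1 + 1 + 1 + 1 + 1 + 1 = 16.
(H·H^T)[14][6] = Σ_j H[14][j]·H[6][j] = (-1)·(1) + (-1)·(1) + (-1)·(1) + (-1)·(1) + (-1)·(1) + (1)·(-1) + (1)·(-1) + (1)·(-1) + (-1)·(-1) + (1)·(1) + (1)·(1) + (-1)·(-1) + (-1)·(-1) + (-1)·(-1) + (1)·(1) + (1)·(1) = -1 + -1 + -1 + -1 + -1 + -1 + -1 + -1 + 1 + 1 + 1 + 1 + 1 + 1 + 1 + 1 = 0.
So rows 14 and 6 are orthogonal; the diagonal entry equals n = 16.

(15,15) entry = 16; (14,6) entry = 0.


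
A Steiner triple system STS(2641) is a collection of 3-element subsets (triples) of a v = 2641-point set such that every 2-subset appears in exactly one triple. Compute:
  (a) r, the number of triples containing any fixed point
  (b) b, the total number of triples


An STS(v) is a 2-(v, 3, 1) BIBD: block size k = 3, λ = 1.
Replication: r(k − 1) = λ(v − 1) ⇒ r·2 = 2641 − 1 = 2640 ⇒ r = 1320.
Block count: b = v(v − 1)/6 = 2641·2640/6 = 6972240/6 = 1162040.
(Check via bk = vr: 1162040·3 = 3486120 = 2641·1320 = 3486120 ✓.)

r = 1320, b = 1162040.


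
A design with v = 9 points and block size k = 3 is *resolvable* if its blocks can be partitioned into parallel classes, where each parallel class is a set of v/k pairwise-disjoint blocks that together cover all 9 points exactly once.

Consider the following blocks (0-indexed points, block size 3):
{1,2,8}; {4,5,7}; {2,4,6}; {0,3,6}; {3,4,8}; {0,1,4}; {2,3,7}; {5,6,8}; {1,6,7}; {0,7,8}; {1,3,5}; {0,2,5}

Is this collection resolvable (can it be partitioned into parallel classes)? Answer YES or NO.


v = 9, block size k = 3, number of blocks = 12.
For resolvability, blocks must partition into parallel classes of size v/k = 3.
Total blocks must therefore be a multiple of 3: 12 = 3·4 + 0 ⇒ divisible ✓.
Greedy packing gives 4 candidate class(es). Each should be a full parallel class (size 3, covers all 9 points).
  Class 1 (3 blocks): {1,2,8}; {4,5,7}; {0,3,6}. Points covered: [0, 1, 2, 3, 4, 5, 6, 7, 8].
  Class 2 (3 blocks): {2,4,6}; {0,7,8}; {1,3,5}. Points covered: [0, 1, 2, 3, 4, 5, 6, 7, 8].
  Class 3 (3 blocks): {3,4,8}; {1,6,7}; {0,2,5}. Points covered: [0, 1, 2, 3, 4, 5, 6, 7, 8].
  Class 4 (3 blocks): {0,1,4}; {2,3,7}; {5,6,8}. Points covered: [0, 1, 2, 3, 4, 5, 6, 7, 8].
All classes full (size 3)? YES. All classes cover every point? YES.
Resolvable? YES.

YES


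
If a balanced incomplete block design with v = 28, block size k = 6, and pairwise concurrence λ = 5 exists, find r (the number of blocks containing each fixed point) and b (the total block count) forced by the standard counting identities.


Any 2-(v, k, λ) BIBD satisfies two necessary conditions:
  (i)  Each point sits in r blocks, and counting incidences through any fixed point gives r(k − 1) = λ(v − 1), so r = λ(v − 1)/(k − 1).
  (ii) Total incidences bk = vr, so b = vr/k.
Step 1: r = λ(v − 1)/(k − 1) = 5·(28 − 1)/(6 − 1) = 5·27/5 = 135/5 = 27.
Step 2: b = vr/k = 28·27/6 = 756/6 = 126.
Check integrality: r = 27 ∈ Z ✓, b = 126 ∈ Z ✓.
(These identities are necessary conditions: they determine r and b for any design with these parameters, but do not by themselves prove that one exists.)

r = 27, b = 126.


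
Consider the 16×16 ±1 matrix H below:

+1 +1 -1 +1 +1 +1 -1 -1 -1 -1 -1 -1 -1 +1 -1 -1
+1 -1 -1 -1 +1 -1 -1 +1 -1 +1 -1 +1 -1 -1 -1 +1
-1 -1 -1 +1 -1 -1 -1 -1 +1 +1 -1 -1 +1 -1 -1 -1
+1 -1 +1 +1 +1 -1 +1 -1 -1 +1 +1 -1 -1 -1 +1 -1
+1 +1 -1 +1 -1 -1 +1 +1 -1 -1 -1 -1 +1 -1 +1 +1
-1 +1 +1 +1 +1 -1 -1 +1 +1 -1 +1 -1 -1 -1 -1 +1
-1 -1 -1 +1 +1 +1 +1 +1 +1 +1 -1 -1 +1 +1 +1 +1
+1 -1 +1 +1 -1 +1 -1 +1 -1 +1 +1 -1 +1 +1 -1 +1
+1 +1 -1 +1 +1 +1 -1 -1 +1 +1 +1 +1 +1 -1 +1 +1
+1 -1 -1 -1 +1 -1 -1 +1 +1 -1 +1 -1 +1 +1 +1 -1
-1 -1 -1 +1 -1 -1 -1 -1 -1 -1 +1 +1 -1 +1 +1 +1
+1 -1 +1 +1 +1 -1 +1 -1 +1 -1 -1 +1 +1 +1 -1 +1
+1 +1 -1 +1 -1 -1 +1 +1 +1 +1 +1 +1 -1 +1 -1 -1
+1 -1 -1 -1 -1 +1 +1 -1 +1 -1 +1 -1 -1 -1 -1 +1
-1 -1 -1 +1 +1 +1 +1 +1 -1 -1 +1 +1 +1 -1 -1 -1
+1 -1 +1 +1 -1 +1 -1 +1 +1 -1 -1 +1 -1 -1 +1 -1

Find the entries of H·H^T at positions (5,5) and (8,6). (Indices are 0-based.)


Row 5 of H: [-1, 1, 1, 1, 1, -1, -1, 1, 1, -1, 1, -1, -1, -1, -1, 1].
Row 6 of H: [-1, -1, -1, 1, 1, 1, 1, 1, 1, 1, -1, -1, 1, 1, 1, 1].
Row 8 of H: [1, 1, -1, 1, 1, 1, -1, -1, 1, 1, 1, 1, 1, -1, 1, 1].
(H·H^T)[5][5] = Σ_j H[5][j]·H[5][j] = (-1)² + (1)² + (1)² + (1)² + (1)² + (-1)² + (-1)² + (1)² + (1)² + (-1)² + (1)² + (-1)² + (-1)² + (-1)² + (-1)² + (1)² = 1 + 1 + 1 + 1 + 1 + 1 + 1 + 1 + 1 + 1 + 1 + 1 + 1 + 1 + 1 + 1 = 16.
(H·H^T)[8][6] = Σ_j H[8][j]·H[6][j] = (1)·(-1) + (1)·(-1) + (-1)·(-1) + (1)·(1) + (1)·(1) + (1)·(1) + (-1)·(1) + (-1)·(1) + (1)·(1) + (1)·(1) + (1)·(-1) + (1)·(-1) + (1)·(1) + (-1)·(1) + (1)·(1) + (1)·(1) = -1 + -1 + 1 + 1 + 1 + 1 + -1 + -1 + 1 + 1 + -1 + -1 + 1 + -1 + 1 + 1 = 2.
Rows 8 and 6 are not orthogonal (dot product = 2 ≠ 0), so H is not a Hadamard matrix.

(5,5) entry = 16; (8,6) entry = 2.


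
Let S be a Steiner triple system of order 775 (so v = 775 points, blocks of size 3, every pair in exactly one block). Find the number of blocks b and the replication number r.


An STS(v) is a 2-(v, 3, 1) BIBD: block size k = 3, λ = 1.
Replication: r(k − 1) = λ(v − 1) ⇒ r·2 = 775 − 1 = 774 ⇒ r = 387.
Block count: bk = vr ⇒ b·3 = 775·387 = 299925 ⇒ b = 99975.
(Check via b = v(v − 1)/6 = 775·774/6 = 599850/6 = 99975.)

r = 387, b = 99975.


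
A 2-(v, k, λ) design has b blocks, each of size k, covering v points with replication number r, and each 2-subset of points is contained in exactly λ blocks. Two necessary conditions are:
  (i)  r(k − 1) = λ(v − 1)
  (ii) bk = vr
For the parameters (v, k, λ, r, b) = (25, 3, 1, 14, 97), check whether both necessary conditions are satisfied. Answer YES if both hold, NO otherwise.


Condition (i): r(k − 1) = 14·2 = 28; λ(v − 1) = 1·24 = 24. Match? NO.
Condition (ii): bk = 97·3 = 291; vr = 25·14 = 350. Match? NO.
Both conditions hold? NO.

NO


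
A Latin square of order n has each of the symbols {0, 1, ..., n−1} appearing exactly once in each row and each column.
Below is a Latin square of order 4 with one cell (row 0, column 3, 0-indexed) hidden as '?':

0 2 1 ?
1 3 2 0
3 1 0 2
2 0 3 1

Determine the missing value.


Row 0 contains symbols [0, 1, 2] — missing [3].
Column 3 contains symbols [0, 1, 2] — missing [3].
The missing symbol must appear in both missing sets; intersection = [3].
Therefore the hidden value is 3.

Missing value = 3.


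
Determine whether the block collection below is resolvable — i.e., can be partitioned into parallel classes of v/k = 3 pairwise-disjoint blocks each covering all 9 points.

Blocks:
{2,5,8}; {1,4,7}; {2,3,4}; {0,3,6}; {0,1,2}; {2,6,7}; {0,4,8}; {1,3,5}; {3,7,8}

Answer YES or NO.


v = 9, block size k = 3, number of blocks = 9.
For resolvability, blocks must partition into parallel classes of size v/k = 3.
Total blocks must therefore be a multiple of 3: 9 = 3·3 + 0 ⇒ divisible ✓.
Consider block {2,3,4}. It intersects every other block in the collection, so no parallel class of size 3 can contain it.
Since every block must belong to some parallel class in a resolution, the collection cannot be partitioned into parallel classes.
Resolvable? NO.

NO


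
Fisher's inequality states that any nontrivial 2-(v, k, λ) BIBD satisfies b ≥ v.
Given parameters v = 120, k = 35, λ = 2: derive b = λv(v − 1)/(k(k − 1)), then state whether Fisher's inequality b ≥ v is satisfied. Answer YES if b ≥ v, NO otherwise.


r = λ(v − 1)/(k − 1) = 2·119/34 = 7.
b = vr/k = 120·7/35 = 24.
Fisher's inequality: b ≥ v ⇔ 24 ≥ 120? NO.

NO


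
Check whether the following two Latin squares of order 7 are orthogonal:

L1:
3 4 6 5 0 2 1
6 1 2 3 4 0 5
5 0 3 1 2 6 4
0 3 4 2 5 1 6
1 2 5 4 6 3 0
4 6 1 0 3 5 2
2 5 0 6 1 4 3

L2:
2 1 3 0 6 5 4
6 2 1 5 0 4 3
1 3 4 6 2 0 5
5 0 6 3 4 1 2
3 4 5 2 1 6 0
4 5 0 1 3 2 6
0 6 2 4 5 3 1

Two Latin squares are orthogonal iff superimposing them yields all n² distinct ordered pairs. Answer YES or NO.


Form the n² = 49 superimposed pairs (L1[i][j], L2[i][j]), row by row (rows and columns indexed from 0):
row 0: (3,2) (4,1) (6,3) (5,0) (0,6) (2,5) (1,4)
row 1: (6,6) (1,2) (2,1) (3,5) (4,0) (0,4) (5,3)
row 2: (5,1) (0,3) (3,4) (1,6) (2,2) (6,0) (4,5)
row 3: (0,5) (3,0) (4,6) (2,3) (5,4) (1,1) (6,2)
row 4: (1,3) (2,4) (5,5) (4,2) (6,1) (3,6) (0,0)
row 5: (4,4) (6,5) (1,0) (0,1) (3,3) (5,2) (2,6)
row 6: (2,0) (5,6) (0,2) (6,4) (1,5) (4,3) (3,1)
Orthogonality requires all 49 pairs distinct.
Check by first coordinate: for each symbol s of L1, list the L2 entries in the n cells where L1 = s; they must all differ.
  L1 = 0: L2 entries (in reading order) 6, 4, 3, 5, 0, 1, 2 — all 7 distinct ✓
  L1 = 1: L2 entries (in reading order) 4, 2, 6, 1, 3, 0, 5 — all 7 distinct ✓
  L1 = 2: L2 entries (in reading order) 5, 1, 2, 3, 4, 6, 0 — all 7 distinct ✓
  L1 = 3: L2 entries (in reading order) 2, 5, 4, 0, 6, 3, 1 — all 7 distinct ✓
  L1 = 4: L2 entries (in reading order) 1, 0, 5, 6, 2, 4, 3 — all 7 distinct ✓
  L1 = 5: L2 entries (in reading order) 0, 3, 1, 4, 5, 2, 6 — all 7 distinct ✓
  L1 = 6: L2 entries (in reading order) 3, 6, 0, 2, 1, 5, 4 — all 7 distinct ✓
Every symbol of L1 meets every symbol of L2 exactly once, so all 49 pairs are distinct (49 of 49).
Conclusion: YES.

YES


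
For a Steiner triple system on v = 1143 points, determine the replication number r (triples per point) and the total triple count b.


An STS(v) is a 2-(v, 3, 1) BIBD: block size k = 3, λ = 1.
Replication: r(k − 1) = λ(v − 1) ⇒ r·2 = 1143 − 1 = 1142 ⇒ r = 571.
Block count: bk = vr ⇒ b·3 = 1143·571 = 652653 ⇒ b = 217551.

r = 571, b = 217551.


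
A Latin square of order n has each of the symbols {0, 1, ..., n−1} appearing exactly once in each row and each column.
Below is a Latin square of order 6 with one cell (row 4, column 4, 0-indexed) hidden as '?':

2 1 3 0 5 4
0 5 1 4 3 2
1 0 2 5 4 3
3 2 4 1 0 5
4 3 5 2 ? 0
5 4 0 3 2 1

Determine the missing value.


Row 4 contains symbols [0, 2, 3, 4, 5] — missing [1].
Column 4 contains symbols [0, 2, 3, 4, 5] — missing [1].
The missing symbol must appear in both missing sets; intersection = [1].
Therefore the hidden value is 1.

Missing value = 1.


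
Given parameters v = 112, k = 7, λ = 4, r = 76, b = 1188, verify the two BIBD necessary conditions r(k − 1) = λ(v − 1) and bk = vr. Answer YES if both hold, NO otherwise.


Condition (i): r(k − 1) = 76·6 = 456; λ(v − 1) = 4·111 = 444. Match? NO.
Condition (ii): bk = 1188·7 = 8316; vr = 112·76 = 8512. Match? NO.
Both conditions hold? NO.

NO


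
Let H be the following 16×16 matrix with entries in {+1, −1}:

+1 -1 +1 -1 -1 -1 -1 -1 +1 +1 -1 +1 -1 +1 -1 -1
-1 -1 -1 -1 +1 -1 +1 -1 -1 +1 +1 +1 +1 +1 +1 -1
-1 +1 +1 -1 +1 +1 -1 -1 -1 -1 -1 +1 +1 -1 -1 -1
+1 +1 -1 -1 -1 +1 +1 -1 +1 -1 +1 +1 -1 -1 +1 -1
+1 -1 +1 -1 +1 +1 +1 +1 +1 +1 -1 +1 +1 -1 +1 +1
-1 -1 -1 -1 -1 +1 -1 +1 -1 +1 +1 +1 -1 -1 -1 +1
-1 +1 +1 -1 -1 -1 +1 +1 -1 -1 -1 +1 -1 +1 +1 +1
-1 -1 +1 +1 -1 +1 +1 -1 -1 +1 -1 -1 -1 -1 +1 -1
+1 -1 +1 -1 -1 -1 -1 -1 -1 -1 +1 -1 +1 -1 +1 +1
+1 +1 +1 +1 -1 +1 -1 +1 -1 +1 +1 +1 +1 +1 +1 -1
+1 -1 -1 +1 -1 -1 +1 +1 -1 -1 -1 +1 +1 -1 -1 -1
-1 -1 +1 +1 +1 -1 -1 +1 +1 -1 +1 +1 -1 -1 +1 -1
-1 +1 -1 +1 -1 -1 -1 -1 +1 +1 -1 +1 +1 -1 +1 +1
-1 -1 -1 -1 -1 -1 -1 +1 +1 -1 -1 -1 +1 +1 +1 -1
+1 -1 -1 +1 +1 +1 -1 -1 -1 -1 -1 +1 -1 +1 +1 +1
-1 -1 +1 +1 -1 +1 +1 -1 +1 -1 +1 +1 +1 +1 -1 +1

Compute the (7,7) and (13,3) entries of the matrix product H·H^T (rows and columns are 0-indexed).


Row 3 of H: [1, 1, -1, -1, -1, 1, 1, -1, 1, -1, 1, 1, -1, -1, 1, -1].
Row 7 of H: [-1, -1, 1, 1, -1, 1, 1, -1, -1, 1, -1, -1, -1, -1, 1, -1].
Row 13 of H: [-1, -1, -1, -1, -1, -1, -1, 1, 1, -1, -1, -1, 1, 1, 1, -1].
(H·H^T)[7][7] = Σ_j H[7][j]·H[7][j] = (-1)² + (-1)² + (1)² + (1)² + (-1)² + (1)² + (1)² + (-1)² + (-1)² + (1)² + (-1)² + (-1)² + (-1)² + (-1)² + (1)² + (-1)² = 1 + 1 + 1 + 1 + 1 + 1 + 1 + 1 + 1 + 1 + 1 + 1 + 1 + 1 + 1 + 1 = 16.
(H·H^T)[13][3] = Σ_j H[13][j]·H[3][j] = (-1)·(1) + (-1)·(1) + (-1)·(-1) + (-1)·(-1) + (-1)·(-1) + (-1)·(1) + (-1)·(1) + (1)·(-1) + (1)·(1) + (-1)·(-1) + (-1)·(1) + (-1)·(1) + (1)·(-1) + (1)·(-1) + (1)·(1) + (-1)·(-1) = -1 + -1 + 1 + 1 + 1 + -1 + -1 + -1 + 1 + 1 + -1 + -1 + -1 + -1 + 1 + 1 = -2.
Rows 13 and 3 are not orthogonal (dot product = -2 ≠ 0), so H is not a Hadamard matrix.

(7,7) entry = 16; (13,3) entry = -2.


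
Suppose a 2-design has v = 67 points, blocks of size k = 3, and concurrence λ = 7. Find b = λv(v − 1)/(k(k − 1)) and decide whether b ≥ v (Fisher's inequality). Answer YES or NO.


r = λ(v − 1)/(k − 1) = 7·66/2 = 231.
b = vr/k = 67·231/3 = 5159.
Fisher's inequality: b ≥ v ⇔ 5159 ≥ 67? YES.

YES


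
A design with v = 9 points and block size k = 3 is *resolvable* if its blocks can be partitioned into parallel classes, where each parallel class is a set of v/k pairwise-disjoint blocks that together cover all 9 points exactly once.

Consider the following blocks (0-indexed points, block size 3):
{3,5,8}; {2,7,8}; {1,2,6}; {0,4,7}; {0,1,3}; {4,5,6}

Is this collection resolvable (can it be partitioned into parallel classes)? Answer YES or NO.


v = 9, block size k = 3, number of blocks = 6.
For resolvability, blocks must partition into parallel classes of size v/k = 3.
Total blocks must therefore be a multiple of 3: 6 = 3·2 + 0 ⇒ divisible ✓.
Greedy packing gives 2 candidate class(es). Each should be a full parallel class (size 3, covers all 9 points).
  Class 1 (3 blocks): {3,5,8}; {1,2,6}; {0,4,7}. Points covered: [0, 1, 2, 3, 4, 5, 6, 7, 8].
  Class 2 (3 blocks): {2,7,8}; {0,1,3}; {4,5,6}. Points covered: [0, 1, 2, 3, 4, 5, 6, 7, 8].
All classes full (size 3)? YES. All classes cover every point? YES.
Resolvable? YES.

YES


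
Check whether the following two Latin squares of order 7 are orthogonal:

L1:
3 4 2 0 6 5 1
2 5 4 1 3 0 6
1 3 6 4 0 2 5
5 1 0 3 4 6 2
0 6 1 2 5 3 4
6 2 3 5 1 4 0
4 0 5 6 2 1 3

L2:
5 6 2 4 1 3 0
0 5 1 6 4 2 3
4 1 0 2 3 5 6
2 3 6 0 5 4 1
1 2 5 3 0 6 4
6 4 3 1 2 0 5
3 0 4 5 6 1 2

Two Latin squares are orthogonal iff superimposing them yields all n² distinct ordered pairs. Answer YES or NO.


Form the n² = 49 superimposed pairs (L1[i][j], L2[i][j]), row by row (rows and columns indexed from 0):
row 0: (3,5) (4,6) (2,2) (0,4) (6,1) (5,3) (1,0)
row 1: (2,0) (5,5) (4,1) (1,6) (3,4) (0,2) (6,3)
row 2: (1,4) (3,1) (6,0) (4,2) (0,3) (2,5) (5,6)
row 3: (5,2) (1,3) (0,6) (3,0) (4,5) (6,4) (2,1)
row 4: (0,1) (6,2) (1,5) (2,3) (5,0) (3,6) (4,4)
row 5: (6,6) (2,4) (3,3) (5,1) (1,2) (4,0) (0,5)
row 6: (4,3) (0,0) (5,4) (6,5) (2,6) (1,1) (3,2)
Orthogonality requires all 49 pairs distinct.
Check by first coordinate: for each symbol s of L1, list the L2 entries in the n cells where L1 = s; they must all differ.
  L1 = 0: L2 entries (in reading order) 4, 2, 3, 6, 1, 5, 0 — all 7 distinct ✓
  L1 = 1: L2 entries (in reading order) 0, 6, 4, 3, 5, 2, 1 — all 7 distinct ✓
  L1 = 2: L2 entries (in reading order) 2, 0, 5, 1, 3, 4, 6 — all 7 distinct ✓
  L1 = 3: L2 entries (in reading order) 5, 4, 1, 0, 6, 3, 2 — all 7 distinct ✓
  L1 = 4: L2 entries (in reading order) 6, 1, 2, 5, 4, 0, 3 — all 7 distinct ✓
  L1 = 5: L2 entries (in reading order) 3, 5, 6, 2, 0, 1, 4 — all 7 distinct ✓
  L1 = 6: L2 entries (in reading order) 1, 3, 0, 4, 2, 6, 5 — all 7 distinct ✓
Every symbol of L1 meets every symbol of L2 exactly once, so all 49 pairs are distinct (49 of 49).
Conclusion: YES.

YES
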